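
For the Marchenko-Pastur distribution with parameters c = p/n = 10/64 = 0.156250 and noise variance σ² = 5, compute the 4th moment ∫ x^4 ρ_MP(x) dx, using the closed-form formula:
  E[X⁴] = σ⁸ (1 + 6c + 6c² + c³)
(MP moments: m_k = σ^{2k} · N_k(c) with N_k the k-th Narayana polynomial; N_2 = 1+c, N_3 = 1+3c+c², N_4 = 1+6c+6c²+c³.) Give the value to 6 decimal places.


E[X⁴] = σ⁸ (1 + 6c + 6c² + c³) (fourth MP moment). With σ² = 5 (so σ⁸ = 625) and c = 10/64 = 0.156250: E[X⁴] = 625 · (1 + 6·0.156250 + 6·(0.156250)² + (0.156250)³) = 625 · 2.087799.

So E[X^4] = 1304.874420.


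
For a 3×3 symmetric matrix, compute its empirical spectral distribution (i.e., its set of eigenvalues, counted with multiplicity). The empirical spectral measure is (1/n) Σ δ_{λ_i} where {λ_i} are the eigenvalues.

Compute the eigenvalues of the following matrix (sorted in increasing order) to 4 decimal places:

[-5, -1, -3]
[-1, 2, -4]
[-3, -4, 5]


Since M is real symmetric, all three eigenvalues are real; they are the roots of det(λI − M) = λ³ − (tr M) λ² + s λ − det M, where s is the sum of the principal 2×2 minors.
tr M = -5 + 2 + 5 = 2.
s = ((-5)·2 − (-1)²) + ((-5)·5 − (-3)²) + (2·5 − (-4)²) = -11 + (-34) + (-6) = -51.
det M (expand along row 1) = (-5)·(-6) − (-1)·(-17) + (-3)·10 = -17.
Characteristic polynomial: λ³ − 2λ² − 51λ + 17 = 0.
Substitute λ = y + (tr M)/3 = y + 0.666667 to remove the quadratic term: y³ + p·y + q = 0 with p = s − (tr M)²/3 = -52.333333 and q = −2(tr M)³/27 + (tr M)·s/3 − det M = -17.592593.
Three real roots ⇒ use the trigonometric (Viète) form: r = 2√(−p/3) = 8.353309, φ = arccos(3q/(p·r)) = arccos(0.120730) = 1.449771 rad.
y_k = r·cos(φ/3 − 2πk/3) for k = 0, 1, 2 gives y = 7.396740, -0.336895, -7.059845.
λ_k = y_k + 0.666667 gives λ = 8.0634, 0.3298, -6.3932 (check: the sum is 2.0000 = tr M).

Eigenvalues sorted in increasing order: [-6.3932, 0.3298, 8.0634].


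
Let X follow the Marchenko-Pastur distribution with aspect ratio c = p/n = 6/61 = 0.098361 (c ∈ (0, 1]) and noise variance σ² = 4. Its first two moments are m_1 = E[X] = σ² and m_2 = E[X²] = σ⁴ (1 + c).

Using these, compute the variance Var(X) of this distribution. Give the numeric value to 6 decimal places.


m_1 = E[X] = σ² = 4, so m_1² = 16.
m_2 = E[X²] = σ⁴ (1 + c) = 16 · (1 + 0.098361) = 16 · 1.098361 = 17.573770.
(Note m_2 − m_1² simplifies to c · σ⁴ = 0.098361 · 16.)

Var(X) = m_2 − m_1² = 17.573770 − 16 = 1.573770.


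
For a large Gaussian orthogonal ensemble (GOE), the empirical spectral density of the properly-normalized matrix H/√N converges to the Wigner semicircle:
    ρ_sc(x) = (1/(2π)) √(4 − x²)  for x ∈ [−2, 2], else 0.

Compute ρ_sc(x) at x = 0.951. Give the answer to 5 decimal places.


ρ_sc(x) = (1/(2π)) √(4 − x²). With x = 0.951:
  4 − x² = 4 − (0.951)² = 4 − 0.904401 = 3.095599.
  √(4 − x²) = 1.759431.
  1/(2π) = 0.159155.
  ρ_sc(0.951) = 0.159155 · 1.759431 = 0.280022.

Rounded to 5 decimal places: ρ_sc(0.951) ≈ 0.28002.


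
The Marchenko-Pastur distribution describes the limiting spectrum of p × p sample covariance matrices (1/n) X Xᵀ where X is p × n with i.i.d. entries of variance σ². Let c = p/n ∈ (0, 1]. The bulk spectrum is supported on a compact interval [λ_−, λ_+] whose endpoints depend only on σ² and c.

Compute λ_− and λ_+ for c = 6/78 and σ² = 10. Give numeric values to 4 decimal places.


c = 6/78 = 0.076923; √c = 0.277350.
λ_− = σ² (1 − √c)² = 10 · (1 − 0.277350)² = 10 · (0.722650)² = 5.222229.
λ_+ = σ² (1 + √c)² = 10 · (1 + 0.277350)² = 10 · (1.277350)² = 16.316233.

Rounded to 4 decimal places: λ_− ≈ 5.2222, λ_+ ≈ 16.3162.


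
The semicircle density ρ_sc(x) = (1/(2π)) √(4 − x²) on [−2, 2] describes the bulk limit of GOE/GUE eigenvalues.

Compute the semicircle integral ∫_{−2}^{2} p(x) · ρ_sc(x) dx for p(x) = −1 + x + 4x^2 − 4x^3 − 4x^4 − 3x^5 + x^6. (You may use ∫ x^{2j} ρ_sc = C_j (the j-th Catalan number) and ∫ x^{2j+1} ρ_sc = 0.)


Write p(x) = Σ a_i x^i, split into monomials and integrate each against ρ_sc separately.
Using ∫ x^{2j} ρ_sc = C_j = (1/(j+1)) C(2j, j) (Catalan numbers) and ∫ x^{2j+1} ρ_sc = 0 (odd monomials vanish by symmetry):
  i = 0 (even): a_0 · C_{0} = -1 · 1 = -1
  i = 1 (odd): ∫ x^1 ρ_sc = 0 (vanishes)
  i = 2 (even): a_2 · C_{1} = 4 · 1 = 4
  i = 3 (odd): ∫ x^3 ρ_sc = 0 (vanishes)
  i = 4 (even): a_4 · C_{2} = -4 · 2 = -8
  i = 5 (odd): ∫ x^5 ρ_sc = 0 (vanishes)
  i = 6 (even): a_6 · C_{3} = 1 · 5 = 5

Summing the contributions: ∫_{−2}^{2} p(x) ρ_sc(x) dx = (-1) + 4 + (-8) + 5 = 0.


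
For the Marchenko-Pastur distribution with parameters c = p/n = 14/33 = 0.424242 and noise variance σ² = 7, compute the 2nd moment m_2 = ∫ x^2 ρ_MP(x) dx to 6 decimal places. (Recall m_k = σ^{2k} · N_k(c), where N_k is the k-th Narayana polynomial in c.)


E[X²] = σ⁴ (1 + c) (second MP moment). With σ² = 7 (so σ⁴ = 49) and c = 14/33 = 0.424242: E[X²] = 49 · (1 + 0.424242) = 49 · 1.424242.

So E[X^2] = 69.787879.


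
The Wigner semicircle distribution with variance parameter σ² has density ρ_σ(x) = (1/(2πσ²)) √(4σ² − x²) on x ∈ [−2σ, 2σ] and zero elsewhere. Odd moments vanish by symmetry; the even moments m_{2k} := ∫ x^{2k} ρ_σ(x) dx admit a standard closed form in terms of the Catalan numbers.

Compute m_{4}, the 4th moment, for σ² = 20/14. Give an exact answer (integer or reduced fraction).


By the scaled semicircle moment identity, m_{2k} = σ^{2k} · C_k with k = 2.
C_2 = (1/(k+1)) · C(2k, k) = (1/3) · C(4, 2) = (1/3) · 6 = 2.
σ^{2k} = (σ²)^k = (20/14)^2 = 100/49.

Therefore m_{4} = σ^{4} · C_2 = (100/49) · 2 = 200/49.


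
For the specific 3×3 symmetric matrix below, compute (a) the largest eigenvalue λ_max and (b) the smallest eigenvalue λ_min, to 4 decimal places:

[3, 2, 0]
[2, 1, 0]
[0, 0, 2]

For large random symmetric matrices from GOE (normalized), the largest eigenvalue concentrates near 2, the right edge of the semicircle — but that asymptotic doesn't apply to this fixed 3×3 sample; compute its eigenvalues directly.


Since M is real symmetric, all three eigenvalues are real; they are the roots of det(λI − M) = λ³ − (tr M) λ² + s λ − det M, where s is the sum of the principal 2×2 minors.
tr M = 3 + 1 + 2 = 6.
s = (3·1 − 2²) + (3·2 − 0²) + (1·2 − 0²) = -1 + 6 + 2 = 7.
det M (expand along row 1) = 3·2 − 2·4 + 0·0 = -2.
Characteristic polynomial: λ³ − 6λ² + 7λ + 2 = 0.
Substitute λ = y + (tr M)/3 = y + 2.000000 to remove the quadratic term: y³ + p·y + q = 0 with p = s − (tr M)²/3 = -5.000000 and q = −2(tr M)³/27 + (tr M)·s/3 − det M = 0.000000.
Three real roots ⇒ use the trigonometric (Viète) form: r = 2√(−p/3) = 2.581989, φ = arccos(3q/(p·r)) = arccos(0.000000) = 1.570796 rad.
y_k = r·cos(φ/3 − 2πk/3) for k = 0, 1, 2 gives y = 2.236068, 0.000000, -2.236068.
λ_k = y_k + 2.000000 gives λ = 4.2361, 2.0000, -0.2361 (check: the sum is 6.0000 = tr M).

Hence λ_max = 4.2361 and λ_min = -0.2361.


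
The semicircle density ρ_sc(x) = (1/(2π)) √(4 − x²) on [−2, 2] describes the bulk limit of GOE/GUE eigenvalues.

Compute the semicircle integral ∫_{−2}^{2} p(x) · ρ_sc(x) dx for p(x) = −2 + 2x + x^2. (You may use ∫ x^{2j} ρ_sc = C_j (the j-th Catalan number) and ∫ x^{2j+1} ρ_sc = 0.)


Write p(x) = Σ a_i x^i, split into monomials and integrate each against ρ_sc separately.
Using ∫ x^{2j} ρ_sc = C_j = (1/(j+1)) C(2j, j) (Catalan numbers) and ∫ x^{2j+1} ρ_sc = 0 (odd monomials vanish by symmetry):
  i = 0 (even): a_0 · C_{0} = -2 · 1 = -2
  i = 1 (odd): ∫ x^1 ρ_sc = 0 (vanishes)
  i = 2 (even): a_2 · C_{1} = 1 · 1 = 1

Summing the contributions: ∫_{−2}^{2} p(x) ρ_sc(x) dx = (-2) + 1 = -1.


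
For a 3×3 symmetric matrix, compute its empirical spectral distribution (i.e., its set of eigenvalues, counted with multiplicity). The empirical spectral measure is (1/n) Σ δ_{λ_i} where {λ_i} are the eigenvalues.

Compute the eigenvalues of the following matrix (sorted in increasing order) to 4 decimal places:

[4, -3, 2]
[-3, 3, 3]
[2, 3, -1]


Since M is real symmetric, all three eigenvalues are real; they are the roots of det(λI − M) = λ³ − (tr M) λ² + s λ − det M, where s is the sum of the principal 2×2 minors.
tr M = 4 + 3 + (-1) = 6.
s = (4·3 − (-3)²) + (4·(-1) − 2²) + (3·(-1) − 3²) = 3 + (-8) + (-12) = -17.
det M (expand along row 1) = 4·(-12) − (-3)·(-3) + 2·(-15) = -87.
Characteristic polynomial: λ³ − 6λ² − 17λ + 87 = 0.
Substitute λ = y + (tr M)/3 = y + 2.000000 to remove the quadratic term: y³ + p·y + q = 0 with p = s − (tr M)²/3 = -29.000000 and q = −2(tr M)³/27 + (tr M)·s/3 − det M = 37.000000.
Three real roots ⇒ use the trigonometric (Viète) form: r = 2√(−p/3) = 6.218253, φ = arccos(3q/(p·r)) = arccos(-0.615540) = 2.233868 rad.
y_k = r·cos(φ/3 − 2πk/3) for k = 0, 1, 2 gives y = 4.572553, 1.363219, -5.935772.
λ_k = y_k + 2.000000 gives λ = 6.5726, 3.3632, -3.9358 (check: the sum is 6.0000 = tr M).

Eigenvalues sorted in increasing order: [-3.9358, 3.3632, 6.5726].


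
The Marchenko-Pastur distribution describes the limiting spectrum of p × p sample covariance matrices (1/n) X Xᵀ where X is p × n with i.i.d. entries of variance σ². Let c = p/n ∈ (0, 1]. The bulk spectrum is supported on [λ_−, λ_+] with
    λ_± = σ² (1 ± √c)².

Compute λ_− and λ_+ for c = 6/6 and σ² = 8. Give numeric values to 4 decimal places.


c = 6/6 = 1.000000; √c = 1.000000.
λ_− = σ² (1 − √c)² = 8 · (1 − 1.000000)² = 8 · (0.000000)² = 0.000000.
λ_+ = σ² (1 + √c)² = 8 · (1 + 1.000000)² = 8 · (2.000000)² = 32.000000.

Rounded to 4 decimal places: λ_− ≈ 0.0000, λ_+ ≈ 32.0000.


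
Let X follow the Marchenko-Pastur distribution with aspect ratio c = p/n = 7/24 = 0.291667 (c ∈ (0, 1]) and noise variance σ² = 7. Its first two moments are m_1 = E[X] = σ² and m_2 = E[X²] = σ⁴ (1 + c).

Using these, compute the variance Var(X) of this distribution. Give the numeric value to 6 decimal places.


m_1 = E[X] = σ² = 7, so m_1² = 49.
m_2 = E[X²] = σ⁴ (1 + c) = 49 · (1 + 0.291667) = 49 · 1.291667 = 63.291667.
(Note m_2 − m_1² simplifies to c · σ⁴ = 0.291667 · 49.)

Var(X) = m_2 − m_1² = 63.291667 − 49 = 14.291667.


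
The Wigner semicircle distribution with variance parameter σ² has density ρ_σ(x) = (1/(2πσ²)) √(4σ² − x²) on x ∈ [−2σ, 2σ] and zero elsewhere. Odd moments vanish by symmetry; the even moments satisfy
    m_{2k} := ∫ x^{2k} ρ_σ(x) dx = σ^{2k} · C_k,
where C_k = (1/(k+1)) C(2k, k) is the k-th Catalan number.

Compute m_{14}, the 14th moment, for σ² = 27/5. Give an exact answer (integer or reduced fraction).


By the scaled semicircle moment identity, m_{2k} = σ^{2k} · C_k with k = 7.
C_7 = (1/(k+1)) · C(2k, k) = (1/8) · C(14, 7) = (1/8) · 3432 = 429.
σ^{2k} = (σ²)^k = (27/5)^7 = 10460353203/78125.

Therefore m_{14} = σ^{14} · C_7 = (10460353203/78125) · 429 = 4487491524087/78125.


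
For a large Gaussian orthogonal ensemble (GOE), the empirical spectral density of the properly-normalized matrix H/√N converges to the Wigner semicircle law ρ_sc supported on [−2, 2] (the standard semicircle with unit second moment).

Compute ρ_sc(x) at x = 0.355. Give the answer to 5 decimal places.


ρ_sc(x) = (1/(2π)) √(4 − x²). With x = 0.355:
  4 − x² = 4 − (0.355)² = 4 − 0.126025 = 3.873975.
  √(4 − x²) = 1.968242.
  1/(2π) = 0.159155.
  ρ_sc(0.355) = 0.159155 · 1.968242 = 0.313255.

Rounded to 5 decimal places: ρ_sc(0.355) ≈ 0.31326.


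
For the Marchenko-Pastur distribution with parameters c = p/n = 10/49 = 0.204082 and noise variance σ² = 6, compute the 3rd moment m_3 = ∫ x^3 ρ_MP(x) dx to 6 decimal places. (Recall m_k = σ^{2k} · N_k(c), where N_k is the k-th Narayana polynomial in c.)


E[X³] = σ⁶ (1 + 3c + c²) (third MP moment). With σ² = 6 (so σ⁶ = 216) and c = 10/49 = 0.204082: E[X³] = 216 · (1 + 3·0.204082 + (0.204082)²) = 216 · 1.653894.

So E[X^3] = 357.241150.


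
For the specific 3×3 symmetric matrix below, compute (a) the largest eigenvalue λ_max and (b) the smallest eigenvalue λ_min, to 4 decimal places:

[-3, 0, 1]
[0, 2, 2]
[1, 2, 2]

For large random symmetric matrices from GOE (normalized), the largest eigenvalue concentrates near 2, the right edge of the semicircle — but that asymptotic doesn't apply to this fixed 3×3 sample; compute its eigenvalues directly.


Since M is real symmetric, all three eigenvalues are real; they are the roots of det(λI − M) = λ³ − (tr M) λ² + s λ − det M, where s is the sum of the principal 2×2 minors.
tr M = -3 + 2 + 2 = 1.
s = ((-3)·2 − 0²) + ((-3)·2 − 1²) + (2·2 − 2²) = -6 + (-7) + 0 = -13.
det M (expand along row 1) = (-3)·0 − 0·(-2) + 1·(-2) = -2.
Characteristic polynomial: λ³ − λ² − 13λ + 2 = 0.
Substitute λ = y + (tr M)/3 = y + 0.333333 to remove the quadratic term: y³ + p·y + q = 0 with p = s − (tr M)²/3 = -13.333333 and q = −2(tr M)³/27 + (tr M)·s/3 − det M = -2.407407.
Three real roots ⇒ use the trigonometric (Viète) form: r = 2√(−p/3) = 4.216370, φ = arccos(3q/(p·r)) = arccos(0.128468) = 1.441973 rad.
y_k = r·cos(φ/3 − 2πk/3) for k = 0, 1, 2 gives y = 3.738618, -0.181000, -3.557618.
λ_k = y_k + 0.333333 gives λ = 4.0720, 0.1523, -3.2243 (check: the sum is 1.0000 = tr M).

Hence λ_max = 4.0720 and λ_min = -3.2243.


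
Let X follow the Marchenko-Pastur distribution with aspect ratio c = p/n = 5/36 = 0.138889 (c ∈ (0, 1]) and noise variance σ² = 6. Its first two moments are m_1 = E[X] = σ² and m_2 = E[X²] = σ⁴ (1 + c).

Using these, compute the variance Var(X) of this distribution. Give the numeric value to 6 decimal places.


m_1 = E[X] = σ² = 6, so m_1² = 36.
m_2 = E[X²] = σ⁴ (1 + c) = 36 · (1 + 0.138889) = 36 · 1.138889 = 41.000000.
(Note m_2 − m_1² simplifies to c · σ⁴ = 0.138889 · 36.)

Var(X) = m_2 − m_1² = 41.000000 − 36 = 5.000000.


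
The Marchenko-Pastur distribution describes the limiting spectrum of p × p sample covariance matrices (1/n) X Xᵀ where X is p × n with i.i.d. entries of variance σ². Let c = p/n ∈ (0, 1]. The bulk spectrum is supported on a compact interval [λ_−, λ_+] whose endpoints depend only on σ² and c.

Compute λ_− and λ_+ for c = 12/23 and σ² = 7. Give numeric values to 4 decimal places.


c = 12/23 = 0.521739; √c = 0.722315.
λ_− = σ² (1 − √c)² = 7 · (1 − 0.722315)² = 7 · (0.277685)² = 0.539762.
λ_+ = σ² (1 + √c)² = 7 · (1 + 0.722315)² = 7 · (1.722315)² = 20.764586.

Rounded to 4 decimal places: λ_− ≈ 0.5398, λ_+ ≈ 20.7646.


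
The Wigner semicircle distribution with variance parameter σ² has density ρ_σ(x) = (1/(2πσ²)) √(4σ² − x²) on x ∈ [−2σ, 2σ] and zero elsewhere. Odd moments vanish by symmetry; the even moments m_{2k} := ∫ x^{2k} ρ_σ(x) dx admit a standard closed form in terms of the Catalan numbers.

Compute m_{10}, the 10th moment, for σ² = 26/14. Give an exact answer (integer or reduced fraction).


By the scaled semicircle moment identity, m_{2k} = σ^{2k} · C_k with k = 5.
C_5 = (1/(k+1)) · C(2k, k) = (1/6) · C(10, 5) = (1/6) · 252 = 42.
σ^{2k} = (σ²)^k = (26/14)^5 = 371293/16807.

Therefore m_{10} = σ^{10} · C_5 = (371293/16807) · 42 = 2227758/2401.


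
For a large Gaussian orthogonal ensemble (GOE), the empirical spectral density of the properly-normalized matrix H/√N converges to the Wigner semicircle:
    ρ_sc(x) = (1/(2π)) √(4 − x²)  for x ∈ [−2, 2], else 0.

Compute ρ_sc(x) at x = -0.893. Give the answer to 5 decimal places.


ρ_sc(x) = (1/(2π)) √(4 − x²). With x = -0.893:
  4 − x² = 4 − (-0.893)² = 4 − 0.797449 = 3.202551.
  √(4 − x²) = 1.789567.
  1/(2π) = 0.159155.
  ρ_sc(-0.893) = 0.159155 · 1.789567 = 0.284818.

Rounded to 5 decimal places: ρ_sc(-0.893) ≈ 0.28482.


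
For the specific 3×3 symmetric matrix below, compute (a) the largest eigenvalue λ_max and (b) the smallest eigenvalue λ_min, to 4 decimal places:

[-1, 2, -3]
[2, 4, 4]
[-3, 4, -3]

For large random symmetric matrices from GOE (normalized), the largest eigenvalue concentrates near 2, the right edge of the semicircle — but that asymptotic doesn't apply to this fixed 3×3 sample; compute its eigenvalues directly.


Since M is real symmetric, all three eigenvalues are real; they are the roots of det(λI − M) = λ³ − (tr M) λ² + s λ − det M, where s is the sum of the principal 2×2 minors.
tr M = -1 + 4 + (-3) = 0.
s = ((-1)·4 − 2²) + ((-1)·(-3) − (-3)²) + (4·(-3) − 4²) = -8 + (-6) + (-28) = -42.
det M (expand along row 1) = (-1)·(-28) − 2·6 + (-3)·20 = -44.
Characteristic polynomial: λ³ − 42λ + 44 = 0.
Substitute λ = y + (tr M)/3 = y + 0.000000 to remove the quadratic term: y³ + p·y + q = 0 with p = s − (tr M)²/3 = -42.000000 and q = −2(tr M)³/27 + (tr M)·s/3 − det M = 44.000000.
Three real roots ⇒ use the trigonometric (Viète) form: r = 2√(−p/3) = 7.483315, φ = arccos(3q/(p·r)) = arccos(-0.419982) = 2.004222 rad.
y_k = r·cos(φ/3 − 2πk/3) for k = 0, 1, 2 gives y = 5.874524, 1.077396, -6.951920.
λ_k = y_k + 0.000000 gives λ = 5.8745, 1.0774, -6.9519 (check: the sum is 0.0000 = tr M).

Hence λ_max = 5.8745 and λ_min = -6.9519.


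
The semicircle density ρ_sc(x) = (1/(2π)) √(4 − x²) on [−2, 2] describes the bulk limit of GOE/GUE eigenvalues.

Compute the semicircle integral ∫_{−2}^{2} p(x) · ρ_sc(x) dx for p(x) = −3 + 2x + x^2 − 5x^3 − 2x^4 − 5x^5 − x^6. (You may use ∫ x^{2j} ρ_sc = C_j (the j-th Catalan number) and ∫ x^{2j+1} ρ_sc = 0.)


Write p(x) = Σ a_i x^i, split into monomials and integrate each against ρ_sc separately.
Using ∫ x^{2j} ρ_sc = C_j = (1/(j+1)) C(2j, j) (Catalan numbers) and ∫ x^{2j+1} ρ_sc = 0 (odd monomials vanish by symmetry):
  i = 0 (even): a_0 · C_{0} = -3 · 1 = -3
  i = 1 (odd): ∫ x^1 ρ_sc = 0 (vanishes)
  i = 2 (even): a_2 · C_{1} = 1 · 1 = 1
  i = 3 (odd): ∫ x^3 ρ_sc = 0 (vanishes)
  i = 4 (even): a_4 · C_{2} = -2 · 2 = -4
  i = 5 (odd): ∫ x^5 ρ_sc = 0 (vanishes)
  i = 6 (even): a_6 · C_{3} = -1 · 5 = -5

Summing the contributions: ∫_{−2}^{2} p(x) ρ_sc(x) dx = (-3) + 1 + (-4) + (-5) = -11.


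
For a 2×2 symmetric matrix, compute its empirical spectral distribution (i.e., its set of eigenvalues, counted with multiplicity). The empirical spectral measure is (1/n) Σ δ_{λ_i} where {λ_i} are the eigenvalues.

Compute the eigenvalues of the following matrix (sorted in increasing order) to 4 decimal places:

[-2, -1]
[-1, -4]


Since M is real symmetric, both eigenvalues are real; they are the roots of det(λI − M) = λ² − (tr M) λ + det M.
tr M = -2 + (-4) = -6.
det M = (-2)·(-4) − (-1)² = 8 − 1 = 7.
Characteristic polynomial: λ² + 6λ + 7 = 0.
Discriminant Δ = (tr M)² − 4·det M = 36 − 28 = 8; √Δ = 2.828427.
λ = (tr M ± √Δ)/2 = (-6 ± 2.828427)/2, giving (tr M − √Δ)/2 = -4.4142 and (tr M + √Δ)/2 = -1.5858.

Eigenvalues sorted in increasing order: [-4.4142, -1.5858].


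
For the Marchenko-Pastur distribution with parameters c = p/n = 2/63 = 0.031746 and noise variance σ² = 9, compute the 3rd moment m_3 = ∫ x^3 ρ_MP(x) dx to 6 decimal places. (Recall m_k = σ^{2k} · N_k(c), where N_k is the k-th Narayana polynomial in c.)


E[X³] = σ⁶ (1 + 3c + c²) (third MP moment). With σ² = 9 (so σ⁶ = 729) and c = 2/63 = 0.031746: E[X³] = 729 · (1 + 3·0.031746 + (0.031746)²) = 729 · 1.096246.

So E[X^3] = 799.163265.


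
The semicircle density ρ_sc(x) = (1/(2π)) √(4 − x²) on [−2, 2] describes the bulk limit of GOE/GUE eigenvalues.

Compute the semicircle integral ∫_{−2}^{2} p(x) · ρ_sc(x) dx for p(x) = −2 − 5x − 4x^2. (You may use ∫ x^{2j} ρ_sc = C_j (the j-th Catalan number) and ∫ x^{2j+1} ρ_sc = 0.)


Write p(x) = Σ a_i x^i, split into monomials and integrate each against ρ_sc separately.
Using ∫ x^{2j} ρ_sc = C_j = (1/(j+1)) C(2j, j) (Catalan numbers) and ∫ x^{2j+1} ρ_sc = 0 (odd monomials vanish by symmetry):
  i = 0 (even): a_0 · C_{0} = -2 · 1 = -2
  i = 1 (odd): ∫ x^1 ρ_sc = 0 (vanishes)
  i = 2 (even): a_2 · C_{1} = -4 · 1 = -4

Summing the contributions: ∫_{−2}^{2} p(x) ρ_sc(x) dx = (-2) + (-4) = -6.


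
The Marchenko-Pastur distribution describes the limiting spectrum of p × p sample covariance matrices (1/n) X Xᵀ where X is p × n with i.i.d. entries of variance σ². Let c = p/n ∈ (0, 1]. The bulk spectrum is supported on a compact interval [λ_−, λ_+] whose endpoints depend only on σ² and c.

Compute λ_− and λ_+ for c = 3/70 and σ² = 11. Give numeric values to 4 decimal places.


c = 3/70 = 0.042857; √c = 0.207020.
λ_− = σ² (1 − √c)² = 11 · (1 − 0.207020)² = 11 · (0.792980)² = 6.916996.
λ_+ = σ² (1 + √c)² = 11 · (1 + 0.207020)² = 11 · (1.207020)² = 16.025861.

Rounded to 4 decimal places: λ_− ≈ 6.9170, λ_+ ≈ 16.0259.


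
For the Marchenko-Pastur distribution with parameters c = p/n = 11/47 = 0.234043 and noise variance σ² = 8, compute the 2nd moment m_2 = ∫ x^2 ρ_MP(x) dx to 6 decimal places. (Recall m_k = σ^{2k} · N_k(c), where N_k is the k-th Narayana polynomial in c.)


E[X²] = σ⁴ (1 + c) (second MP moment). With σ² = 8 (so σ⁴ = 64) and c = 11/47 = 0.234043: E[X²] = 64 · (1 + 0.234043) = 64 · 1.234043.

So E[X^2] = 78.978723.


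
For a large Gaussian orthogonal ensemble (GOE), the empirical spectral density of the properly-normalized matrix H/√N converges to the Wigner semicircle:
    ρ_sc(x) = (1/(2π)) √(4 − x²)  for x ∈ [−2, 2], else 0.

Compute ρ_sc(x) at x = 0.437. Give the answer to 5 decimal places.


ρ_sc(x) = (1/(2π)) √(4 − x²). With x = 0.437:
  4 − x² = 4 − (0.437)² = 4 − 0.190969 = 3.809031.
  √(4 − x²) = 1.951674.
  1/(2π) = 0.159155.
  ρ_sc(0.437) = 0.159155 · 1.951674 = 0.310619.

Rounded to 5 decimal places: ρ_sc(0.437) ≈ 0.31062.


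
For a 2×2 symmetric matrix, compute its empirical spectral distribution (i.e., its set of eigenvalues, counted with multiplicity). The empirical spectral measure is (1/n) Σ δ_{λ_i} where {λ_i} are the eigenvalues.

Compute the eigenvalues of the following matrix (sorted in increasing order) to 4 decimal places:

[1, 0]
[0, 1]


Since M is real symmetric, both eigenvalues are real; they are the roots of det(λI − M) = λ² − (tr M) λ + det M.
tr M = 1 + 1 = 2.
det M = 1·1 − 0² = 1 − 0 = 1.
Characteristic polynomial: λ² − 2λ + 1 = 0.
Discriminant Δ = (tr M)² − 4·det M = 4 − 4 = 0; √Δ = 0.000000.
λ = (tr M ± √Δ)/2 = (2 ± 0.000000)/2, giving (tr M − √Δ)/2 = 1.0000 and (tr M + √Δ)/2 = 1.0000.

Eigenvalues sorted in increasing order: [1.0000, 1.0000].


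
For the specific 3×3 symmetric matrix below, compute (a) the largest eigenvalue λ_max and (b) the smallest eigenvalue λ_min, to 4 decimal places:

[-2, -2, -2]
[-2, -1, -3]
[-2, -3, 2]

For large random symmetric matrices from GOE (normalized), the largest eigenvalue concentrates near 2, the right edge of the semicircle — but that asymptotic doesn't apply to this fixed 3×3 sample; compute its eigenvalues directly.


Since M is real symmetric, all three eigenvalues are real; they are the roots of det(λI − M) = λ³ − (tr M) λ² + s λ − det M, where s is the sum of the principal 2×2 minors.
tr M = -2 + (-1) + 2 = -1.
s = ((-2)·(-1) − (-2)²) + ((-2)·2 − (-2)²) + ((-1)·2 − (-3)²) = -2 + (-8) + (-11) = -21.
det M (expand along row 1) = (-2)·(-11) − (-2)·(-10) + (-2)·4 = -6.
Characteristic polynomial: λ³ + λ² − 21λ + 6 = 0.
Substitute λ = y + (tr M)/3 = y − 0.333333 to remove the quadratic term: y³ + p·y + q = 0 with p = s − (tr M)²/3 = -21.333333 and q = −2(tr M)³/27 + (tr M)·s/3 − det M = 13.074074.
Three real roots ⇒ use the trigonometric (Viète) form: r = 2√(−p/3) = 5.333333, φ = arccos(3q/(p·r)) = arccos(-0.344727) = 1.922744 rad.
y_k = r·cos(φ/3 − 2πk/3) for k = 0, 1, 2 gives y = 4.274929, 0.624250, -4.899179.
λ_k = y_k − 0.333333 gives λ = 3.9416, 0.2909, -5.2325 (check: the sum is -1.0000 = tr M).

Hence λ_max = 3.9416 and λ_min = -5.2325.


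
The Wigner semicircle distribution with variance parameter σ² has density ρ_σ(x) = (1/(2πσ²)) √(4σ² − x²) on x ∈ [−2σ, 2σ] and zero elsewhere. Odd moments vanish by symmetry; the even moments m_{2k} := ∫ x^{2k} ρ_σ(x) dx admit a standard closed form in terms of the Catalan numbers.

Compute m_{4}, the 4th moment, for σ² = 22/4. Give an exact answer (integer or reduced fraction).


By the scaled semicircle moment identity, m_{2k} = σ^{2k} · C_k with k = 2.
C_2 = (1/(k+1)) · C(2k, k) = (1/3) · C(4, 2) = (1/3) · 6 = 2.
σ^{2k} = (σ²)^k = (22/4)^2 = 121/4.

Therefore m_{4} = σ^{4} · C_2 = (121/4) · 2 = 121/2.


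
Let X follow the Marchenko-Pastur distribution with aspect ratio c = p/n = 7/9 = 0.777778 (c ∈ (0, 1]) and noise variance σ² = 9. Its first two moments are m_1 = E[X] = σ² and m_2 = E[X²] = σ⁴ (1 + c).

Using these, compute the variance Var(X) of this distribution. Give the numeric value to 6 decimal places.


m_1 = E[X] = σ² = 9, so m_1² = 81.
m_2 = E[X²] = σ⁴ (1 + c) = 81 · (1 + 0.777778) = 81 · 1.777778 = 144.000000.
(Note m_2 − m_1² simplifies to c · σ⁴ = 0.777778 · 81.)

Var(X) = m_2 − m_1² = 144.000000 − 81 = 63.000000.


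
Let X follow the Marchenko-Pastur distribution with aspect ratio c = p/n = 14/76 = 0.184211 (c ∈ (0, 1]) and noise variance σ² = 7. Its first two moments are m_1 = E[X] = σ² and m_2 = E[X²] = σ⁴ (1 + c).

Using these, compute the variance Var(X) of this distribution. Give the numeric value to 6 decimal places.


m_1 = E[X] = σ² = 7, so m_1² = 49.
m_2 = E[X²] = σ⁴ (1 + c) = 49 · (1 + 0.184211) = 49 · 1.184211 = 58.026316.
(Note m_2 − m_1² simplifies to c · σ⁴ = 0.184211 · 49.)

Var(X) = m_2 − m_1² = 58.026316 − 49 = 9.026316.


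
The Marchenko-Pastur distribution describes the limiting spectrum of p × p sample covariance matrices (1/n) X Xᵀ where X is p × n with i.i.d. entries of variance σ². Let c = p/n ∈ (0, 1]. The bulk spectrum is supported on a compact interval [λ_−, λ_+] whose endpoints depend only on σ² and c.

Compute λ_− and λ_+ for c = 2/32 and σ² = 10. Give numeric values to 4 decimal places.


c = 2/32 = 0.062500; √c = 0.250000.
λ_− = σ² (1 − √c)² = 10 · (1 − 0.250000)² = 10 · (0.750000)² = 5.625000.
λ_+ = σ² (1 + √c)² = 10 · (1 + 0.250000)² = 10 · (1.250000)² = 15.625000.

Rounded to 4 decimal places: λ_− ≈ 5.6250, λ_+ ≈ 15.6250.


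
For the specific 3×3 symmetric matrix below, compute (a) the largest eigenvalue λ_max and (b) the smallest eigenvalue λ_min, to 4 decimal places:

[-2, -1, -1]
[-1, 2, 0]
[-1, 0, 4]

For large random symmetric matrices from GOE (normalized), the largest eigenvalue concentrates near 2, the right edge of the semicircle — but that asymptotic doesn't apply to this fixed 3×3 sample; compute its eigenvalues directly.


Since M is real symmetric, all three eigenvalues are real; they are the roots of det(λI − M) = λ³ − (tr M) λ² + s λ − det M, where s is the sum of the principal 2×2 minors.
tr M = -2 + 2 + 4 = 4.
s = ((-2)·2 − (-1)²) + ((-2)·4 − (-1)²) + (2·4 − 0²) = -5 + (-9) + 8 = -6.
det M (expand along row 1) = (-2)·8 − (-1)·(-4) + (-1)·2 = -22.
Characteristic polynomial: λ³ − 4λ² − 6λ + 22 = 0.
Substitute λ = y + (tr M)/3 = y + 1.333333 to remove the quadratic term: y³ + p·y + q = 0 with p = s − (tr M)²/3 = -11.333333 and q = −2(tr M)³/27 + (tr M)·s/3 − det M = 9.259259.
Three real roots ⇒ use the trigonometric (Viète) form: r = 2√(−p/3) = 3.887301, φ = arccos(3q/(p·r)) = arccos(-0.630510) = 2.253006 rad.
y_k = r·cos(φ/3 − 2πk/3) for k = 0, 1, 2 gives y = 2.841639, 0.876385, -3.718024.
λ_k = y_k + 1.333333 gives λ = 4.1750, 2.2097, -2.3847 (check: the sum is 4.0000 = tr M).

Hence λ_max = 4.1750 and λ_min = -2.3847.


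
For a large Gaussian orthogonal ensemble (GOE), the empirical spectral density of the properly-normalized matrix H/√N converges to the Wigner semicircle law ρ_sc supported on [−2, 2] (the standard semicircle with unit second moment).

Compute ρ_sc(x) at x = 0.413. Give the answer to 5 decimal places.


ρ_sc(x) = (1/(2π)) √(4 − x²). With x = 0.413:
  4 − x² = 4 − (0.413)² = 4 − 0.170569 = 3.829431.
  √(4 − x²) = 1.956893.
  1/(2π) = 0.159155.
  ρ_sc(0.413) = 0.159155 · 1.956893 = 0.311449.

Rounded to 5 decimal places: ρ_sc(0.413) ≈ 0.31145.


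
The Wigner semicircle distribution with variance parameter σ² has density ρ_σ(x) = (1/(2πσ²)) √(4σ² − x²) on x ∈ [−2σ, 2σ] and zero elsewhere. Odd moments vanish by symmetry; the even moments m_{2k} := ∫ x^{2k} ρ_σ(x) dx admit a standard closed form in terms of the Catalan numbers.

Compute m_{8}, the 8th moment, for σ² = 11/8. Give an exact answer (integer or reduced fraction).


By the scaled semicircle moment identity, m_{2k} = σ^{2k} · C_k with k = 4.
C_4 = (1/(k+1)) · C(2k, k) = (1/5) · C(8, 4) = (1/5) · 70 = 14.
σ^{2k} = (σ²)^k = (11/8)^4 = 14641/4096.

Therefore m_{8} = σ^{8} · C_4 = (14641/4096) · 14 = 102487/2048.


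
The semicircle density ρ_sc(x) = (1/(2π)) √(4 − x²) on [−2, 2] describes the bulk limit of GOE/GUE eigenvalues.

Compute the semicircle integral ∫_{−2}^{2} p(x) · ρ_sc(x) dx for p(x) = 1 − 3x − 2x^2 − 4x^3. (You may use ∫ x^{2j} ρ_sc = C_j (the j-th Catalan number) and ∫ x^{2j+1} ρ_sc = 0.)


Write p(x) = Σ a_i x^i, split into monomials and integrate each against ρ_sc separately.
Using ∫ x^{2j} ρ_sc = C_j = (1/(j+1)) C(2j, j) (Catalan numbers) and ∫ x^{2j+1} ρ_sc = 0 (odd monomials vanish by symmetry):
  i = 0 (even): a_0 · C_{0} = 1 · 1 = 1
  i = 1 (odd): ∫ x^1 ρ_sc = 0 (vanishes)
  i = 2 (even): a_2 · C_{1} = -2 · 1 = -2
  i = 3 (odd): ∫ x^3 ρ_sc = 0 (vanishes)

Summing the contributions: ∫_{−2}^{2} p(x) ρ_sc(x) dx = 1 + (-2) = -1.


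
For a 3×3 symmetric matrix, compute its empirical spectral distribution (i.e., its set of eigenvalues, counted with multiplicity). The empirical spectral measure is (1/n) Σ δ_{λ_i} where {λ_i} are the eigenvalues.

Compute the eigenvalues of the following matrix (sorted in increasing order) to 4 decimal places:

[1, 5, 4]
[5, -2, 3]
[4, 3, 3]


Since M is real symmetric, all three eigenvalues are real; they are the roots of det(λI − M) = λ³ − (tr M) λ² + s λ − det M, where s is the sum of the principal 2×2 minors.
tr M = 1 + (-2) + 3 = 2.
s = (1·(-2) − 5²) + (1·3 − 4²) + ((-2)·3 − 3²) = -27 + (-13) + (-15) = -55.
det M (expand along row 1) = 1·(-15) − 5·3 + 4·23 = 62.
Characteristic polynomial: λ³ − 2λ² − 55λ − 62 = 0.
Substitute λ = y + (tr M)/3 = y + 0.666667 to remove the quadratic term: y³ + p·y + q = 0 with p = s − (tr M)²/3 = -56.333333 and q = −2(tr M)³/27 + (tr M)·s/3 − det M = -99.259259.
Three real roots ⇒ use the trigonometric (Viète) form: r = 2√(−p/3) = 8.666667, φ = arccos(3q/(p·r)) = arccos(0.609923) = 0.914833 rad.
y_k = r·cos(φ/3 − 2πk/3) for k = 0, 1, 2 gives y = 8.266818, -1.879940, -6.386878.
λ_k = y_k + 0.666667 gives λ = 8.9335, -1.2133, -5.7202 (check: the sum is 2.0000 = tr M).

Eigenvalues sorted in increasing order: [-5.7202, -1.2133, 8.9335].


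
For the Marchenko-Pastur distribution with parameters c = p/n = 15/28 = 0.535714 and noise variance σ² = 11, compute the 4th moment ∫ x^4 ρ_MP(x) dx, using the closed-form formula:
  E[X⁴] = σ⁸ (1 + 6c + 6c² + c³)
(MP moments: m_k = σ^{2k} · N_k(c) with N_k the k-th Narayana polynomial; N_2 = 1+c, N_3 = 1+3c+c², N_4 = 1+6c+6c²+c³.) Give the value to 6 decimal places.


E[X⁴] = σ⁸ (1 + 6c + 6c² + c³) (fourth MP moment). With σ² = 11 (so σ⁸ = 14641) and c = 15/28 = 0.535714: E[X⁴] = 14641 · (1 + 6·0.535714 + 6·(0.535714)² + (0.535714)³) = 14641 · 6.089969.

So E[X^4] = 89163.236470.


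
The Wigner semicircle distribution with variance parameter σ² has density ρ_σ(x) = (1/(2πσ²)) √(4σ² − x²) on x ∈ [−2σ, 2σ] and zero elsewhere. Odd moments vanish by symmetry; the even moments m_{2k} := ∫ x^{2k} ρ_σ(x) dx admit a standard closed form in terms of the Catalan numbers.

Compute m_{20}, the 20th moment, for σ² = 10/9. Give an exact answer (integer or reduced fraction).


By the scaled semicircle moment identity, m_{2k} = σ^{2k} · C_k with k = 10.
C_10 = (1/(k+1)) · C(2k, k) = (1/11) · C(20, 10) = (1/11) · 184756 = 16796.
σ^{2k} = (σ²)^k = (10/9)^10 = 10000000000/3486784401.

Therefore m_{20} = σ^{20} · C_10 = (10000000000/3486784401) · 16796 = 167960000000000/3486784401.


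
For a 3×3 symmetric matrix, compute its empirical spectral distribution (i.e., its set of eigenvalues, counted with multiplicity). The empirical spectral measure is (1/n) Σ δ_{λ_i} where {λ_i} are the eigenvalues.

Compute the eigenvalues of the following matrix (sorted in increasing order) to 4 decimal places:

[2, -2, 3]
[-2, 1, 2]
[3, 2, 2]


Since M is real symmetric, all three eigenvalues are real; they are the roots of det(λI − M) = λ³ − (tr M) λ² + s λ − det M, where s is the sum of the principal 2×2 minors.
tr M = 2 + 1 + 2 = 5.
s = (2·1 − (-2)²) + (2·2 − 3²) + (1·2 − 2²) = -2 + (-5) + (-2) = -9.
det M (expand along row 1) = 2·(-2) − (-2)·(-10) + 3·(-7) = -45.
Characteristic polynomial: λ³ − 5λ² − 9λ + 45 = 0.
Substitute λ = y + (tr M)/3 = y + 1.666667 to remove the quadratic term: y³ + p·y + q = 0 with p = s − (tr M)²/3 = -17.333333 and q = −2(tr M)³/27 + (tr M)·s/3 − det M = 20.740741.
Three real roots ⇒ use the trigonometric (Viète) form: r = 2√(−p/3) = 4.807402, φ = arccos(3q/(p·r)) = arccos(-0.746712) = 2.413901 rad.
y_k = r·cos(φ/3 − 2πk/3) for k = 0, 1, 2 gives y = 3.333333, 1.333333, -4.666667.
λ_k = y_k + 1.666667 gives λ = 5.0000, 3.0000, -3.0000 (check: the sum is 5.0000 = tr M).

Eigenvalues sorted in increasing order: [-3.0000, 3.0000, 5.0000].


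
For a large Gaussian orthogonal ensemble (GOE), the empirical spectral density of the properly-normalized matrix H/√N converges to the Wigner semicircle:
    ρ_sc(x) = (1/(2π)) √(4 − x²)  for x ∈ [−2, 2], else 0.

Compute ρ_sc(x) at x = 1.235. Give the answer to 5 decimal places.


ρ_sc(x) = (1/(2π)) √(4 − x²). With x = 1.235:
  4 − x² = 4 − (1.235)² = 4 − 1.525225 = 2.474775.
  √(4 − x²) = 1.573142.
  1/(2π) = 0.159155.
  ρ_sc(1.235) = 0.159155 · 1.573142 = 0.250373.

Rounded to 5 decimal places: ρ_sc(1.235) ≈ 0.25037.


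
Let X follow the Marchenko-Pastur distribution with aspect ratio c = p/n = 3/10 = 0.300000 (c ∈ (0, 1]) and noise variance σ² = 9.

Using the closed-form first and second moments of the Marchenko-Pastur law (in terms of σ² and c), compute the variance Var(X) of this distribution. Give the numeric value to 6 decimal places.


Recall the MP moments m_1 = E[X] = σ² and m_2 = E[X²] = σ⁴ (1 + c).
m_1 = E[X] = σ² = 9, so m_1² = 81.
m_2 = E[X²] = σ⁴ (1 + c) = 81 · (1 + 0.300000) = 81 · 1.300000 = 105.300000.
(Note m_2 − m_1² simplifies to c · σ⁴ = 0.300000 · 81.)

Var(X) = m_2 − m_1² = 105.300000 − 81 = 24.300000.


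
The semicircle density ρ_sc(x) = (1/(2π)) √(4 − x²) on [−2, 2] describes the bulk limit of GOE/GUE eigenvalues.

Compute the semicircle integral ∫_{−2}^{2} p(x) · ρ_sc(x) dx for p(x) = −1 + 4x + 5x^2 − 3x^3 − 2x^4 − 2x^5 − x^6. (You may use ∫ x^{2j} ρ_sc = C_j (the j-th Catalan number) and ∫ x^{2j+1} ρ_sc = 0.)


Write p(x) = Σ a_i x^i, split into monomials and integrate each against ρ_sc separately.
Using ∫ x^{2j} ρ_sc = C_j = (1/(j+1)) C(2j, j) (Catalan numbers) and ∫ x^{2j+1} ρ_sc = 0 (odd monomials vanish by symmetry):
  i = 0 (even): a_0 · C_{0} = -1 · 1 = -1
  i = 1 (odd): ∫ x^1 ρ_sc = 0 (vanishes)
  i = 2 (even): a_2 · C_{1} = 5 · 1 = 5
  i = 3 (odd): ∫ x^3 ρ_sc = 0 (vanishes)
  i = 4 (even): a_4 · C_{2} = -2 · 2 = -4
  i = 5 (odd): ∫ x^5 ρ_sc = 0 (vanishes)
  i = 6 (even): a_6 · C_{3} = -1 · 5 = -5

Summing the contributions: ∫_{−2}^{2} p(x) ρ_sc(x) dx = (-1) + 5 + (-4) + (-5) = -5.


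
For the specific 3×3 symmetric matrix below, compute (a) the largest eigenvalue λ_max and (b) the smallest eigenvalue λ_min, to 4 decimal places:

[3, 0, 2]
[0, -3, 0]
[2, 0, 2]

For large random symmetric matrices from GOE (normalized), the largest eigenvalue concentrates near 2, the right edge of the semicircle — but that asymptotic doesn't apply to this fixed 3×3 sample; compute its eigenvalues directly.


Since M is real symmetric, all three eigenvalues are real; they are the roots of det(λI − M) = λ³ − (tr M) λ² + s λ − det M, where s is the sum of the principal 2×2 minors.
tr M = 3 + (-3) + 2 = 2.
s = (3·(-3) − 0²) + (3·2 − 2²) + ((-3)·2 − 0²) = -9 + 2 + (-6) = -13.
det M (expand along row 1) = 3·(-6) − 0·0 + 2·6 = -6.
Characteristic polynomial: λ³ − 2λ² − 13λ + 6 = 0.
Substitute λ = y + (tr M)/3 = y + 0.666667 to remove the quadratic term: y³ + p·y + q = 0 with p = s − (tr M)²/3 = -14.333333 and q = −2(tr M)³/27 + (tr M)·s/3 − det M = -3.259259.
Three real roots ⇒ use the trigonometric (Viète) form: r = 2√(−p/3) = 4.371626, φ = arccos(3q/(p·r)) = arccos(0.156045) = 1.414111 rad.
y_k = r·cos(φ/3 − 2πk/3) for k = 0, 1, 2 gives y = 3.894886, -0.228219, -3.666667.
λ_k = y_k + 0.666667 gives λ = 4.5616, 0.4384, -3.0000 (check: the sum is 2.0000 = tr M).

Hence λ_max = 4.5616 and λ_min = -3.0000.


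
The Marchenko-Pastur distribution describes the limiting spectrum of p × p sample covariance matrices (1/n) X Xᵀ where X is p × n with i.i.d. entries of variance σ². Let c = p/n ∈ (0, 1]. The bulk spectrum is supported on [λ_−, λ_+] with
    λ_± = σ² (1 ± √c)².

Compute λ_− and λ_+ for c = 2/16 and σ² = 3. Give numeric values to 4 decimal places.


c = 2/16 = 0.125000; √c = 0.353553.
λ_− = σ² (1 − √c)² = 3 · (1 − 0.353553)² = 3 · (0.646447)² = 1.253680.
λ_+ = σ² (1 + √c)² = 3 · (1 + 0.353553)² = 3 · (1.353553)² = 5.496320.

Rounded to 4 decimal places: λ_− ≈ 1.2537, λ_+ ≈ 5.4963.


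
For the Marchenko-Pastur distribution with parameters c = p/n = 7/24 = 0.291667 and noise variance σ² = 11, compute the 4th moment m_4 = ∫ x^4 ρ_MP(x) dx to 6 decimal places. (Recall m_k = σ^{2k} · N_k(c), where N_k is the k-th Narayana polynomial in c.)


E[X⁴] = σ⁸ (1 + 6c + 6c² + c³) (fourth MP moment). With σ² = 11 (so σ⁸ = 14641) and c = 7/24 = 0.291667: E[X⁴] = 14641 · (1 + 6·0.291667 + 6·(0.291667)² + (0.291667)³) = 14641 · 3.285229.

So E[X^4] = 48099.031756.


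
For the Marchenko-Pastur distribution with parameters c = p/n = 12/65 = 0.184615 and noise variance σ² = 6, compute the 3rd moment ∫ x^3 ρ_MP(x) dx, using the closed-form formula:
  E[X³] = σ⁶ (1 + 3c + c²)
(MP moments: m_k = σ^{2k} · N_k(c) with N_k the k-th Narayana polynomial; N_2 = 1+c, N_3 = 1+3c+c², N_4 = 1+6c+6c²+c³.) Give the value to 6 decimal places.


E[X³] = σ⁶ (1 + 3c + c²) (third MP moment). With σ² = 6 (so σ⁶ = 216) and c = 12/65 = 0.184615: E[X³] = 216 · (1 + 3·0.184615 + (0.184615)²) = 216 · 1.587929.

So E[X^3] = 342.992663.


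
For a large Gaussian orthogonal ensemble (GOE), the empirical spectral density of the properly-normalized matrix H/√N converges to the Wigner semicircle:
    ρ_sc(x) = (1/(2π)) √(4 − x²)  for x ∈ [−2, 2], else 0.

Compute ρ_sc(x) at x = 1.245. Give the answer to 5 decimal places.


ρ_sc(x) = (1/(2π)) √(4 − x²). With x = 1.245:
  4 − x² = 4 − (1.245)² = 4 − 1.550025 = 2.449975.
  √(4 − x²) = 1.565240.
  1/(2π) = 0.159155.
  ρ_sc(1.245) = 0.159155 · 1.565240 = 0.249116.

Rounded to 5 decimal places: ρ_sc(1.245) ≈ 0.24912.
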